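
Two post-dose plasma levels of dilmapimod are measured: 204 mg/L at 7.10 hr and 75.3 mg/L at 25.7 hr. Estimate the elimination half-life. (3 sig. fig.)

12.9 hours

k = ln(C₁/C₂) / (t₂ − t₁) = ln(204/75.3) / (25.7 − 7.10)
  = 0.9966 / 18.60 = 0.05358 hr⁻¹
t½ = ln 2 / k = ln 2 / 0.05358 ≈ 12.9 hours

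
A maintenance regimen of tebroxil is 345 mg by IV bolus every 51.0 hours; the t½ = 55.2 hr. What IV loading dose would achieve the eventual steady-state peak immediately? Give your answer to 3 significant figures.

k = ln 2 / 55.2 = 0.01256 hr⁻¹
Accumulation ratio R = 1 / (1 − e^(−kτ)) = 1 / (1 − e^(−0.01256×51.0)) = 1 / (1 − 0.5271) = 2.115
Loading dose = maintenance dose × R = 345 × 2.115 ≈ 730 mg

730 mg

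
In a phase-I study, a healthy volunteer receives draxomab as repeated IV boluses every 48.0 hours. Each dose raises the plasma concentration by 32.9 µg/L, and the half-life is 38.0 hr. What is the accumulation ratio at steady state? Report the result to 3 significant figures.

k = ln 2 / 38.0 = 0.01824 hr⁻¹
Fraction remaining after one interval: e^(−kτ) = e^(−0.01824 × 48.0) = 0.4166
R = 1 / (1 − 0.4166) = 1 / 0.5834 ≈ 1.71

1.71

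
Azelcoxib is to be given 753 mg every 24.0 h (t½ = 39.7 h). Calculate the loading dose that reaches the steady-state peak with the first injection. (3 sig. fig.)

2200 mg

k = ln 2 / 39.7 = 0.01746 h⁻¹
Accumulation ratio R = 1 / (1 − e^(−kτ)) = 1 / (1 − e^(−0.01746×24.0)) = 1 / (1 − 0.6577) = 2.921
Loading dose = maintenance dose × R = 753 × 2.921 ≈ 2200 mg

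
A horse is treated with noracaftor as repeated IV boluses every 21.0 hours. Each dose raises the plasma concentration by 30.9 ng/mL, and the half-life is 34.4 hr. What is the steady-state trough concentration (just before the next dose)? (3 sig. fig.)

k = ln 2 / 34.4 = 0.02015 hr⁻¹
Fraction remaining after one interval: e^(−kτ) = e^(−0.02015 × 21.0) = 0.6550
R = 1 / (1 − 0.6550) = 2.898
Css,max = 30.9 × 2.898 = 89.56 ng/mL
Css,min = Css,max × e^(−kτ) = 89.56 × 0.6550 ≈ 58.7 ng/mL

58.7 ng/mL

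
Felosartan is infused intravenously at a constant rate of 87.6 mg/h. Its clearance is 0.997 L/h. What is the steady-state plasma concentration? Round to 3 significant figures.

87.9 µg/mL

Css = infusion rate / CL = 87.6 / 0.997 ≈ 87.9 µg/mL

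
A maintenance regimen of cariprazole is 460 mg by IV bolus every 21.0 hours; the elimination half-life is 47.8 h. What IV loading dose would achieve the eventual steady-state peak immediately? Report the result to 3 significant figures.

k = ln 2 / 47.8 = 0.01450 h⁻¹
Accumulation ratio R = 1 / (1 − e^(−kτ)) = 1 / (1 − e^(−0.01450×21.0)) = 1 / (1 − 0.7375) = 3.809
Loading dose = maintenance dose × R = 460 × 3.809 ≈ 1750 mg

1750 mg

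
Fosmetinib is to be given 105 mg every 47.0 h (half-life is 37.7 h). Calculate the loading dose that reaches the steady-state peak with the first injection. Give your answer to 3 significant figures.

181 mg

k = ln 2 / 37.7 = 0.01839 h⁻¹
Accumulation ratio R = 1 / (1 − e^(−kτ)) = 1 / (1 − e^(−0.01839×47.0)) = 1 / (1 − 0.4214) = 1.728
Loading dose = maintenance dose × R = 105 × 1.728 ≈ 181 mg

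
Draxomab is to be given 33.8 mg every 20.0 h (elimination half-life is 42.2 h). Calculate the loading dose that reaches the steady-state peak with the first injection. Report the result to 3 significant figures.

k = ln 2 / 42.2 = 0.01643 h⁻¹
Accumulation ratio R = 1 / (1 − e^(−kτ)) = 1 / (1 − e^(−0.01643×20.0)) = 1 / (1 − 0.7200) = 3.571
Loading dose = maintenance dose × R = 33.8 × 3.571 ≈ 121 mg

121 mg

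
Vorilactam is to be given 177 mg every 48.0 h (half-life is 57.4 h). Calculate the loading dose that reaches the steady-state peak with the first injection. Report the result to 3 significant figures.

k = ln 2 / 57.4 = 0.01208 h⁻¹
Accumulation ratio R = 1 / (1 − e^(−kτ)) = 1 / (1 − e^(−0.01208×48.0)) = 1 / (1 − 0.5601) = 2.273
Loading dose = maintenance dose × R = 177 × 2.273 ≈ 402 mg

402 mg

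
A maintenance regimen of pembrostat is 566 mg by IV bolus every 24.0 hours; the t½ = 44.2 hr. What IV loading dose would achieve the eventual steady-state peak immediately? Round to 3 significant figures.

k = ln 2 / 44.2 = 0.01568 hr⁻¹
Accumulation ratio R = 1 / (1 − e^(−kτ)) = 1 / (1 − e^(−0.01568×24.0)) = 1 / (1 − 0.6863) = 3.188
Loading dose = maintenance dose × R = 566 × 3.188 ≈ 1800 mg

1800 mg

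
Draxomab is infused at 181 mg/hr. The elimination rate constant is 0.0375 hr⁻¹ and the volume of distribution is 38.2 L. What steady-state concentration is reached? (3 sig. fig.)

CL = k · V = 0.0375 × 38.2 = 1.433 L/hr
Css = rate / CL = 181 / 1.433 ≈ 126 mg/L

126 mg/L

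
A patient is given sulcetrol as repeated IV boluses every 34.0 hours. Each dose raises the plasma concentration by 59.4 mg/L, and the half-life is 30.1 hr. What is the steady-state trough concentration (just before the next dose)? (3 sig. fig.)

50.0 mg/L

k = ln 2 / 30.1 = 0.02303 hr⁻¹
Fraction remaining after one interval: e^(−kτ) = e^(−0.02303 × 34.0) = 0.4571
R = 1 / (1 − 0.4571) = 1.842
Css,max = 59.4 × 1.842 = 109.4 mg/L
Css,min = Css,max × e^(−kτ) = 109.4 × 0.4571 ≈ 50.0 mg/L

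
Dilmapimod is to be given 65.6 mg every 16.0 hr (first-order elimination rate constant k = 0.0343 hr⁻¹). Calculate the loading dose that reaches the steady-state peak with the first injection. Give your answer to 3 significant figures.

155 mg

Accumulation ratio R = 1 / (1 − e^(−kτ)) = 1 / (1 − e^(−0.03430×16.0)) = 1 / (1 − 0.5776) = 2.368
Loading dose = maintenance dose × R = 65.6 × 2.368 ≈ 155 mg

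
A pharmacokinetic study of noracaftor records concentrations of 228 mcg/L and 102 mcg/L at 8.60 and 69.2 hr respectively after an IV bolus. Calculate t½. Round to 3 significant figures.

52.2 hours

k = ln(C₁/C₂) / (t₂ − t₁) = ln(228/102) / (69.2 − 8.60)
  = 0.8044 / 60.60 = 0.01327 hr⁻¹
t½ = ln 2 / k = ln 2 / 0.01327 ≈ 52.2 hours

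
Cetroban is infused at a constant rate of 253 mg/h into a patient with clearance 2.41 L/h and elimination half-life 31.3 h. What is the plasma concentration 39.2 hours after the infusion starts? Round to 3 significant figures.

Css = rate / CL = 253 / 2.41 = 105.0 µg/mL
k = ln 2 / 31.3 = 0.02215 h⁻¹
C(t) = Css (1 − e^(−kt)) = 105.0 × (1 − e^(−0.8681)) = 105.0 × 0.5802 ≈ 60.9 µg/mL

60.9 µg/mL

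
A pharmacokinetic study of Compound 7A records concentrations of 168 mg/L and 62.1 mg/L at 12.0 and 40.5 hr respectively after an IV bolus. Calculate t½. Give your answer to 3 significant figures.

k = ln(C₁/C₂) / (t₂ − t₁) = ln(168/62.1) / (40.5 − 12.0)
  = 0.9952 / 28.50 = 0.03492 hr⁻¹
t½ = ln 2 / k = ln 2 / 0.03492 ≈ 19.8 hours

19.8 hours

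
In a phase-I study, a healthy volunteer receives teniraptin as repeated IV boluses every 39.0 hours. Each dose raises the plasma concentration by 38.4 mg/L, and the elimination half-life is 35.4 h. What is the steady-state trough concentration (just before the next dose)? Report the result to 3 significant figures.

k = ln 2 / 35.4 = 0.01958 h⁻¹
Fraction remaining after one interval: e^(−kτ) = e^(−0.01958 × 39.0) = 0.4660
R = 1 / (1 − 0.4660) = 1.873
Css,max = 38.4 × 1.873 = 71.91 mg/L
Css,min = Css,max × e^(−kτ) = 71.91 × 0.4660 ≈ 33.5 mg/L

33.5 mg/L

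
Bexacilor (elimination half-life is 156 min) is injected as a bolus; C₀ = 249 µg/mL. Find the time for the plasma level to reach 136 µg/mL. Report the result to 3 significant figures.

k = ln 2 / 156 = 0.004443 min⁻¹
C(t) = C₀ e^(−kt)  ⇒  t = ln(C₀/C) / k
t = ln(249/136) / 0.004443 = 0.6048 / 0.004443 ≈ 136 minutes

136 minutes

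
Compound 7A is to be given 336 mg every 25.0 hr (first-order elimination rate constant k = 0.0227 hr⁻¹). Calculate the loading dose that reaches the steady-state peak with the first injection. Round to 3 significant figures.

776 mg

Accumulation ratio R = 1 / (1 − e^(−kτ)) = 1 / (1 − e^(−0.02270×25.0)) = 1 / (1 − 0.5669) = 2.309
Loading dose = maintenance dose × R = 336 × 2.309 ≈ 776 mg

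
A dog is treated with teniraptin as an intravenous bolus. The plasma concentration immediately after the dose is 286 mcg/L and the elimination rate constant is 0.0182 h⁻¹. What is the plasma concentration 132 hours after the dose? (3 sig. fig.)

C(t) = C₀ e^(−kt) = 286 × e^(−0.01820 × 132) = 286 × e^(−2.402) = 286 × 0.09050 ≈ 25.9 mcg/L

25.9 mcg/L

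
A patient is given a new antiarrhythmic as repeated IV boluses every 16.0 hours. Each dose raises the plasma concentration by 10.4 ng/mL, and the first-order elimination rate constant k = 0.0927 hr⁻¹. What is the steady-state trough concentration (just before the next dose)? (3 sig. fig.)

Fraction remaining after one interval: e^(−kτ) = e^(−0.09270 × 16.0) = 0.2269
R = 1 / (1 − 0.2269) = 1.294
Css,max = 10.4 × 1.294 = 13.45 ng/mL
Css,min = Css,max × e^(−kτ) = 13.45 × 0.2269 ≈ 3.05 ng/mL

3.05 ng/mL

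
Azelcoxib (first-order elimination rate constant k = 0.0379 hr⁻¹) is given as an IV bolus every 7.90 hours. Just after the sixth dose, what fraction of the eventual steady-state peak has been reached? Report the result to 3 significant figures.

0.834

f_n = 1 − e^(−nkτ) = 1 − e^(−6 × 0.03790 × 7.90) = 1 − e^(−1.796) = 1 − 0.1659 ≈ 0.834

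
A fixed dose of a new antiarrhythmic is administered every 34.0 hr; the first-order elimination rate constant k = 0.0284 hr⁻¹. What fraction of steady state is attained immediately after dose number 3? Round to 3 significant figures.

0.945

f_n = 1 − e^(−nkτ) = 1 − e^(−3 × 0.02840 × 34.0) = 1 − e^(−2.897) = 1 − 0.05520 ≈ 0.945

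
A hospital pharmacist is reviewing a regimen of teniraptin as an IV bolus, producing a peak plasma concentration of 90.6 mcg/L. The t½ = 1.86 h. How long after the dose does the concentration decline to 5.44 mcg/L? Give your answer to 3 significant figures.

7.55 hours

k = ln 2 / 1.86 = 0.3727 h⁻¹
C(t) = C₀ e^(−kt)  ⇒  t = ln(C₀/C) / k
t = ln(90.6/5.44) / 0.3727 = 2.813 / 0.3727 ≈ 7.55 hours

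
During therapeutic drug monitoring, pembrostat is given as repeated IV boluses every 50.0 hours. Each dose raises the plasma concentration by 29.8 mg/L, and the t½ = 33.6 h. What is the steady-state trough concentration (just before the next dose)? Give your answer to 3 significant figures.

16.5 mg/L

k = ln 2 / 33.6 = 0.02063 h⁻¹
Fraction remaining after one interval: e^(−kτ) = e^(−0.02063 × 50.0) = 0.3565
R = 1 / (1 − 0.3565) = 1.554
Css,max = 29.8 × 1.554 = 46.31 mg/L
Css,min = Css,max × e^(−kτ) = 46.31 × 0.3565 ≈ 16.5 mg/L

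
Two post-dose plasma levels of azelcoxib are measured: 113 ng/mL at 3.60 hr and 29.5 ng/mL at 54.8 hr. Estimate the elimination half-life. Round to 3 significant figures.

k = ln(C₁/C₂) / (t₂ − t₁) = ln(113/29.5) / (54.8 − 3.60)
  = 1.343 / 51.20 = 0.02623 hr⁻¹
t½ = ln 2 / k = ln 2 / 0.02623 ≈ 26.4 hours

26.4 hours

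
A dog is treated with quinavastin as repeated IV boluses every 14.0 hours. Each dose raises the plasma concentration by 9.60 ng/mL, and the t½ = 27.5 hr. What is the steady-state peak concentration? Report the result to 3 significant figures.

32.3 ng/mL

k = ln 2 / 27.5 = 0.02521 hr⁻¹
Fraction remaining after one interval: e^(−kτ) = e^(−0.02521 × 14.0) = 0.7027
R = 1 / (1 − 0.7027) = 3.363
Css,max = 9.60 × 3.363 ≈ 32.3 ng/mL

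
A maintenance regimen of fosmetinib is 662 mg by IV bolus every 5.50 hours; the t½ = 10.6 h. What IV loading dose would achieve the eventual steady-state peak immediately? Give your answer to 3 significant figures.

k = ln 2 / 10.6 = 0.06539 h⁻¹
Accumulation ratio R = 1 / (1 − e^(−kτ)) = 1 / (1 − e^(−0.06539×5.50)) = 1 / (1 − 0.6979) = 3.310
Loading dose = maintenance dose × R = 662 × 3.310 ≈ 2190 mg

2190 mg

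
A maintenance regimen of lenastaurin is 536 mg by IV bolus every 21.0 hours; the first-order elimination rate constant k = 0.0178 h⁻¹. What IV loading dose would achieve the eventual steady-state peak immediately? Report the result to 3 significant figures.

Accumulation ratio R = 1 / (1 − e^(−kτ)) = 1 / (1 − e^(−0.01780×21.0)) = 1 / (1 − 0.6881) = 3.206
Loading dose = maintenance dose × R = 536 × 3.206 ≈ 1720 mg

1720 mg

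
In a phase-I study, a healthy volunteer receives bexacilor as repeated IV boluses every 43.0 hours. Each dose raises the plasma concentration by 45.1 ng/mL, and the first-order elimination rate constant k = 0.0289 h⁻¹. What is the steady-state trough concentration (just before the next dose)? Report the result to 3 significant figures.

18.3 ng/mL

Fraction remaining after one interval: e^(−kτ) = e^(−0.02890 × 43.0) = 0.2886
R = 1 / (1 − 0.2886) = 1.406
Css,max = 45.1 × 1.406 = 63.40 ng/mL
Css,min = Css,max × e^(−kτ) = 63.40 × 0.2886 ≈ 18.3 ng/mL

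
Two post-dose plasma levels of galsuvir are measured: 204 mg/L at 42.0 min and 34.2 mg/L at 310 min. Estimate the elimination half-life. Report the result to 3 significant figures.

104 minutes

k = ln(C₁/C₂) / (t₂ − t₁) = ln(204/34.2) / (310 − 42.0)
  = 1.786 / 268.0 = 0.006664 min⁻¹
t½ = ln 2 / k = ln 2 / 0.006664 ≈ 104 minutes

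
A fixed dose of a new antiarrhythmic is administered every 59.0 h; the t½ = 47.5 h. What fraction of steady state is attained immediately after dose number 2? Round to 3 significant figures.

0.821

k = ln 2 / 47.5 = 0.01459 h⁻¹
f_n = 1 − e^(−nkτ) = 1 − e^(−2 × 0.01459 × 59.0) = 1 − e^(−1.722) = 1 − 0.1787 ≈ 0.821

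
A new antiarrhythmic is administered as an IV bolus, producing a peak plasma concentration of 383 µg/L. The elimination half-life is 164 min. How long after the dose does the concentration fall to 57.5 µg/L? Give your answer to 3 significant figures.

k = ln 2 / 164 = 0.004227 min⁻¹
C(t) = C₀ e^(−kt)  ⇒  t = ln(C₀/C) / k
t = ln(383/57.5) / 0.004227 = 1.896 / 0.004227 ≈ 449 minutes

449 minutes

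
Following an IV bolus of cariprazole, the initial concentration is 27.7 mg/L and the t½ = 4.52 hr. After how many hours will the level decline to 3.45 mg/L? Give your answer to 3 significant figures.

k = ln 2 / 4.52 = 0.1534 hr⁻¹
C(t) = C₀ e^(−kt)  ⇒  t = ln(C₀/C) / k
t = ln(27.7/3.45) / 0.1534 = 2.083 / 0.1534 ≈ 13.6 hours

13.6 hours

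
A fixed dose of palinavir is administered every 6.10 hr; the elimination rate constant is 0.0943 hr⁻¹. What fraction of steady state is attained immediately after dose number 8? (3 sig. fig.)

0.990

f_n = 1 − e^(−nkτ) = 1 − e^(−8 × 0.09430 × 6.10) = 1 − e^(−4.602) = 1 − 0.01003 ≈ 0.990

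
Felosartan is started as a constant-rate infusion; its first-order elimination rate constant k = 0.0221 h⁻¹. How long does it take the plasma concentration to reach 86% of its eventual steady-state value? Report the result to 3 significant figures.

f = 1 − e^(−kt)  ⇒  t = −ln(1 − f) / k
t = −ln(1 − 0.86) / 0.02210 = 1.966 / 0.02210 ≈ 89.0 hours

89.0 hours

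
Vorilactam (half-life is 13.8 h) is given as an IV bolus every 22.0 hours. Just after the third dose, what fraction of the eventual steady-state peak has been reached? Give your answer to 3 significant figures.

k = ln 2 / 13.8 = 0.05023 h⁻¹
f_n = 1 − e^(−nkτ) = 1 − e^(−3 × 0.05023 × 22.0) = 1 − e^(−3.315) = 1 − 0.03633 ≈ 0.964

0.964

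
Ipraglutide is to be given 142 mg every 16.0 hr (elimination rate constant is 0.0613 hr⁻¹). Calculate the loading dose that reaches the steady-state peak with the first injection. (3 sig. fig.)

Accumulation ratio R = 1 / (1 − e^(−kτ)) = 1 / (1 − e^(−0.06130×16.0)) = 1 / (1 − 0.3750) = 1.600
Loading dose = maintenance dose × R = 142 × 1.600 ≈ 227 mg

227 mg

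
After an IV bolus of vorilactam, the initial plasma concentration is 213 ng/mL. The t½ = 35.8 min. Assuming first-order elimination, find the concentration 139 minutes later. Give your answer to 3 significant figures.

14.4 ng/mL

k = ln 2 / 35.8 = 0.01936 min⁻¹
C(t) = C₀ e^(−kt) = 213 × e^(−0.01936 × 139) = 213 × e^(−2.691) = 213 × 0.06779 ≈ 14.4 ng/mL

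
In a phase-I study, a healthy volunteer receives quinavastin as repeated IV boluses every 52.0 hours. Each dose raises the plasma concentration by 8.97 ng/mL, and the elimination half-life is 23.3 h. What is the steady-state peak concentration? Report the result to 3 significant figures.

11.4 ng/mL

k = ln 2 / 23.3 = 0.02975 h⁻¹
Fraction remaining after one interval: e^(−kτ) = e^(−0.02975 × 52.0) = 0.2129
R = 1 / (1 − 0.2129) = 1.270
Css,max = 8.97 × 1.270 ≈ 11.4 ng/mL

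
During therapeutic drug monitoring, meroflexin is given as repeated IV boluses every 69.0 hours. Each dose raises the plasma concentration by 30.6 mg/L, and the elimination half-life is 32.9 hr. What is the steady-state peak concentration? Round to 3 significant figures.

39.9 mg/L

k = ln 2 / 32.9 = 0.02107 hr⁻¹
Fraction remaining after one interval: e^(−kτ) = e^(−0.02107 × 69.0) = 0.2337
R = 1 / (1 − 0.2337) = 1.305
Css,max = 30.6 × 1.305 ≈ 39.9 mg/L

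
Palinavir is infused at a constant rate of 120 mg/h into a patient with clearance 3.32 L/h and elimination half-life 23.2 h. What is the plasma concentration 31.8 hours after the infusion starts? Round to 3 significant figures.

Css = rate / CL = 120 / 3.32 = 36.14 µg/mL
k = ln 2 / 23.2 = 0.02988 h⁻¹
C(t) = Css (1 − e^(−kt)) = 36.14 × (1 − e^(−0.9501)) = 36.14 × 0.6133 ≈ 22.2 µg/mL

22.2 µg/mL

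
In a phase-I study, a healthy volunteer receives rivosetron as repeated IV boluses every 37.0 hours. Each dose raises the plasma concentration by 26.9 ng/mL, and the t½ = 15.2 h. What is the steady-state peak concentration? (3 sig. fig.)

k = ln 2 / 15.2 = 0.04560 h⁻¹
Fraction remaining after one interval: e^(−kτ) = e^(−0.04560 × 37.0) = 0.1850
R = 1 / (1 − 0.1850) = 1.227
Css,max = 26.9 × 1.227 ≈ 33.0 ng/mL

33.0 ng/mL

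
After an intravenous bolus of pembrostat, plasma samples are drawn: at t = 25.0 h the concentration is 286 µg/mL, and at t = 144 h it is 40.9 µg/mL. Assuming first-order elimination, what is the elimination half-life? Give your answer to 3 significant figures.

k = ln(C₁/C₂) / (t₂ − t₁) = ln(286/40.9) / (144 − 25.0)
  = 1.945 / 119.0 = 0.01634 h⁻¹
t½ = ln 2 / k = ln 2 / 0.01634 ≈ 42.4 hours

42.4 hours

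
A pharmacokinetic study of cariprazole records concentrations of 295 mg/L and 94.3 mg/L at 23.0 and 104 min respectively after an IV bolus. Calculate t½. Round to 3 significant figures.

49.2 minutes

k = ln(C₁/C₂) / (t₂ − t₁) = ln(295/94.3) / (104 − 23.0)
  = 1.140 / 81.00 = 0.01408 min⁻¹
t½ = ln 2 / k = ln 2 / 0.01408 ≈ 49.2 minutes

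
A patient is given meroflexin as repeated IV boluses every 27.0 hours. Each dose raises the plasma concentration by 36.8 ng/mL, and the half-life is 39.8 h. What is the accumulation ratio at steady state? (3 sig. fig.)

k = ln 2 / 39.8 = 0.01742 h⁻¹
Fraction remaining after one interval: e^(−kτ) = e^(−0.01742 × 27.0) = 0.6249
R = 1 / (1 − 0.6249) = 1 / 0.3751 ≈ 2.67

2.67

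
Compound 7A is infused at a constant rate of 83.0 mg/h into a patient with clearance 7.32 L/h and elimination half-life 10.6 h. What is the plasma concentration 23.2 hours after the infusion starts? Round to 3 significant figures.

8.85 mg/L

Css = rate / CL = 83.0 / 7.32 = 11.34 mg/L
k = ln 2 / 10.6 = 0.06539 h⁻¹
C(t) = Css (1 − e^(−kt)) = 11.34 × (1 − e^(−1.517)) = 11.34 × 0.7806 ≈ 8.85 mg/L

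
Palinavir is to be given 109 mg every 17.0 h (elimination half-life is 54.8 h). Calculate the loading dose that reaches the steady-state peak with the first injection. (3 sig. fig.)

563 mg

k = ln 2 / 54.8 = 0.01265 h⁻¹
Accumulation ratio R = 1 / (1 − e^(−kτ)) = 1 / (1 − e^(−0.01265×17.0)) = 1 / (1 − 0.8065) = 5.168
Loading dose = maintenance dose × R = 109 × 5.168 ≈ 563 mg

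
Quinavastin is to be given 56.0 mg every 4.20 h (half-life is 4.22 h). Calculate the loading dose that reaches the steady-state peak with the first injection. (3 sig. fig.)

k = ln 2 / 4.22 = 0.1643 h⁻¹
Accumulation ratio R = 1 / (1 − e^(−kτ)) = 1 / (1 − e^(−0.1643×4.20)) = 1 / (1 − 0.5016) = 2.007
Loading dose = maintenance dose × R = 56.0 × 2.007 ≈ 112 mg

112 mg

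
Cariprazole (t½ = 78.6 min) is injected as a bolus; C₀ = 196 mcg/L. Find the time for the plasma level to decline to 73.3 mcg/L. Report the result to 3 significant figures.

k = ln 2 / 78.6 = 0.008819 min⁻¹
C(t) = C₀ e^(−kt)  ⇒  t = ln(C₀/C) / k
t = ln(196/73.3) / 0.008819 = 0.9836 / 0.008819 ≈ 112 minutes

112 minutes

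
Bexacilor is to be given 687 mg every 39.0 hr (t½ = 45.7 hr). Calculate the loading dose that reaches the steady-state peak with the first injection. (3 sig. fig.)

k = ln 2 / 45.7 = 0.01517 hr⁻¹
Accumulation ratio R = 1 / (1 − e^(−kτ)) = 1 / (1 − e^(−0.01517×39.0)) = 1 / (1 − 0.5535) = 2.240
Loading dose = maintenance dose × R = 687 × 2.240 ≈ 1540 mg

1540 mg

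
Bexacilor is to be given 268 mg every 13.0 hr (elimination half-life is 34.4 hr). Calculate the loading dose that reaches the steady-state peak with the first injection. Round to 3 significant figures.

1160 mg

k = ln 2 / 34.4 = 0.02015 hr⁻¹
Accumulation ratio R = 1 / (1 − e^(−kτ)) = 1 / (1 − e^(−0.02015×13.0)) = 1 / (1 − 0.7696) = 4.339
Loading dose = maintenance dose × R = 268 × 4.339 ≈ 1160 mg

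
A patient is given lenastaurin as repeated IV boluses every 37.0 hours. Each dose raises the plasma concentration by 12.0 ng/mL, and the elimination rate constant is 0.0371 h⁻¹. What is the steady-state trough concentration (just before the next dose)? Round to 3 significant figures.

4.07 ng/mL

Fraction remaining after one interval: e^(−kτ) = e^(−0.03710 × 37.0) = 0.2534
R = 1 / (1 − 0.2534) = 1.339
Css,max = 12.0 × 1.339 = 16.07 ng/mL
Css,min = Css,max × e^(−kτ) = 16.07 × 0.2534 ≈ 4.07 ng/mL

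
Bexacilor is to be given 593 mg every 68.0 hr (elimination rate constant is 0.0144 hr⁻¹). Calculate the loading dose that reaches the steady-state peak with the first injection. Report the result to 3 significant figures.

Accumulation ratio R = 1 / (1 − e^(−kτ)) = 1 / (1 − e^(−0.01440×68.0)) = 1 / (1 − 0.3756) = 1.602
Loading dose = maintenance dose × R = 593 × 1.602 ≈ 950 mg

950 mg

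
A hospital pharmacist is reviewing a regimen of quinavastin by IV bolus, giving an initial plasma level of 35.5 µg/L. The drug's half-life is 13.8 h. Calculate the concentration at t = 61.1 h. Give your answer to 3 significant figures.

k = ln 2 / 13.8 = 0.05023 h⁻¹
61.1 h is 4.428 half-lives, so C = 35.5 × (1/2)^4.428 = 35.5 × 0.04647 ≈ 1.65 µg/L

1.65 µg/L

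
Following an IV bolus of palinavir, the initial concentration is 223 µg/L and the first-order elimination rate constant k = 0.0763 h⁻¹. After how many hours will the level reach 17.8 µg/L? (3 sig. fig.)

C(t) = C₀ e^(−kt)  ⇒  t = ln(C₀/C) / k
t = ln(223/17.8) / 0.07630 = 2.528 / 0.07630 ≈ 33.1 hours

33.1 hours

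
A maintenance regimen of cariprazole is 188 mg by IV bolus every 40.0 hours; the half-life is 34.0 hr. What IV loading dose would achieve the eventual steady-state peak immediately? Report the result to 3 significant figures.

337 mg

k = ln 2 / 34.0 = 0.02039 hr⁻¹
Accumulation ratio R = 1 / (1 − e^(−kτ)) = 1 / (1 − e^(−0.02039×40.0)) = 1 / (1 − 0.4424) = 1.794
Loading dose = maintenance dose × R = 188 × 1.794 ≈ 337 mg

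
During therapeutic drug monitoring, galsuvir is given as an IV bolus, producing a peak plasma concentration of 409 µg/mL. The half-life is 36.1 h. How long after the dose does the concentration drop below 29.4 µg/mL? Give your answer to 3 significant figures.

k = ln 2 / 36.1 = 0.01920 h⁻¹
C(t) = C₀ e^(−kt)  ⇒  t = ln(C₀/C) / k
t = ln(409/29.4) / 0.01920 = 2.633 / 0.01920 ≈ 137 hours

137 hours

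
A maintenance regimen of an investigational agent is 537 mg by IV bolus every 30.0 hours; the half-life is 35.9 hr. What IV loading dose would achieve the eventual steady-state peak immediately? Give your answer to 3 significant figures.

1220 mg

k = ln 2 / 35.9 = 0.01931 hr⁻¹
Accumulation ratio R = 1 / (1 − e^(−kτ)) = 1 / (1 − e^(−0.01931×30.0)) = 1 / (1 − 0.5603) = 2.274
Loading dose = maintenance dose × R = 537 × 2.274 ≈ 1220 mg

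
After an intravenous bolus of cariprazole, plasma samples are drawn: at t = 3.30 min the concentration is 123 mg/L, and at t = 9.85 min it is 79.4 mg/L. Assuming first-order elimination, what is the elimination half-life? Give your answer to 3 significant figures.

10.4 minutes

k = ln(C₁/C₂) / (t₂ − t₁) = ln(123/79.4) / (9.85 − 3.30)
  = 0.4377 / 6.550 = 0.06682 min⁻¹
t½ = ln 2 / k = ln 2 / 0.06682 ≈ 10.4 minutes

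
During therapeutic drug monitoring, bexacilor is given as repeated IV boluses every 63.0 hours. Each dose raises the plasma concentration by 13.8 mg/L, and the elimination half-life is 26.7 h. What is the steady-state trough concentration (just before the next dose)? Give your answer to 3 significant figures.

3.34 mg/L

k = ln 2 / 26.7 = 0.02596 h⁻¹
Fraction remaining after one interval: e^(−kτ) = e^(−0.02596 × 63.0) = 0.1949
R = 1 / (1 − 0.1949) = 1.242
Css,max = 13.8 × 1.242 = 17.14 mg/L
Css,min = Css,max × e^(−kτ) = 17.14 × 0.1949 ≈ 3.34 mg/L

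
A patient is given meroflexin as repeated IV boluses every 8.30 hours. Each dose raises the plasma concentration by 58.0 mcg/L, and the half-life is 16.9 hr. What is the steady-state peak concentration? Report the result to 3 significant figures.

201 mcg/L

k = ln 2 / 16.9 = 0.04101 hr⁻¹
Fraction remaining after one interval: e^(−kτ) = e^(−0.04101 × 8.30) = 0.7115
R = 1 / (1 − 0.7115) = 3.466
Css,max = 58.0 × 3.466 ≈ 201 mcg/L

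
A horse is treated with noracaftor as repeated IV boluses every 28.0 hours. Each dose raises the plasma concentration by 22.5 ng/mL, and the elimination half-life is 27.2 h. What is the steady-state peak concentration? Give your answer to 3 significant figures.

44.1 ng/mL

k = ln 2 / 27.2 = 0.02548 h⁻¹
Fraction remaining after one interval: e^(−kτ) = e^(−0.02548 × 28.0) = 0.4899
R = 1 / (1 − 0.4899) = 1.960
Css,max = 22.5 × 1.960 ≈ 44.1 ng/mL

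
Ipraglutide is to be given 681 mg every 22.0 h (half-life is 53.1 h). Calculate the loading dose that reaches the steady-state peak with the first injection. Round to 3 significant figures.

2730 mg

k = ln 2 / 53.1 = 0.01305 h⁻¹
Accumulation ratio R = 1 / (1 − e^(−kτ)) = 1 / (1 − e^(−0.01305×22.0)) = 1 / (1 − 0.7504) = 4.006
Loading dose = maintenance dose × R = 681 × 4.006 ≈ 2730 mg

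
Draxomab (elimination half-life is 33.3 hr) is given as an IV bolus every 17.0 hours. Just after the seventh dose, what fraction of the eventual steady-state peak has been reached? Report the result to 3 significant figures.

k = ln 2 / 33.3 = 0.02082 hr⁻¹
f_n = 1 − e^(−nkτ) = 1 − e^(−7 × 0.02082 × 17.0) = 1 − e^(−2.477) = 1 − 0.08399 ≈ 0.916

0.916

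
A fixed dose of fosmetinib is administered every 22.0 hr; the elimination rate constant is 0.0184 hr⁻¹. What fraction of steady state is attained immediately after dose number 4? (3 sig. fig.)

0.802

f_n = 1 − e^(−nkτ) = 1 − e^(−4 × 0.01840 × 22.0) = 1 − e^(−1.619) = 1 − 0.1981 ≈ 0.802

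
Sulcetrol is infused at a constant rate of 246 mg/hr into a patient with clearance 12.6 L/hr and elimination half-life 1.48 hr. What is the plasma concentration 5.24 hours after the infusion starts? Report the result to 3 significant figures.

Css = rate / CL = 246 / 12.6 = 19.52 mg/L
k = ln 2 / 1.48 = 0.4683 hr⁻¹
C(t) = Css (1 − e^(−kt)) = 19.52 × (1 − e^(−2.454)) = 19.52 × 0.9141 ≈ 17.8 mg/L

17.8 mg/L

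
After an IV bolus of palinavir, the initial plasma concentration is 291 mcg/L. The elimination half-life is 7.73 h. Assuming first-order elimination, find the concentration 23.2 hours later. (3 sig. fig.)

k = ln 2 / 7.73 = 0.08967 h⁻¹
23.2 h is 3.001 half-lives, so C = 291 × (1/2)^3.001 = 291 × 0.1249 ≈ 36.3 mcg/L

36.3 mcg/L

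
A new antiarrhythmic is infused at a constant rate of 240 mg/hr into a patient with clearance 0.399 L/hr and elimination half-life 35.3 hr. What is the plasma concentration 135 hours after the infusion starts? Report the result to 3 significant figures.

Css = rate / CL = 240 / 0.399 = 601.5 mg/L
k = ln 2 / 35.3 = 0.01964 hr⁻¹
C(t) = Css (1 − e^(−kt)) = 601.5 × (1 − e^(−2.651)) = 601.5 × 0.9294 ≈ 559 mg/L

559 mg/L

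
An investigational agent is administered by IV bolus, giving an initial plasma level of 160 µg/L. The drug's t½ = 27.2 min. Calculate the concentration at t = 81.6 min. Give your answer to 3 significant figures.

k = ln 2 / 27.2 = 0.02548 min⁻¹
C(t) = C₀ e^(−kt) = 160 × e^(−0.02548 × 81.6) = 160 × e^(−2.079) = 160 × 0.1250 ≈ 20.0 µg/L

20.0 µg/L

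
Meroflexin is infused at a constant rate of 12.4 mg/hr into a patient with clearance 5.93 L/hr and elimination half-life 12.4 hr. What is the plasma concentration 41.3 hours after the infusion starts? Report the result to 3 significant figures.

1.88 mg/L

Css = rate / CL = 12.4 / 5.93 = 2.091 mg/L
k = ln 2 / 12.4 = 0.05590 hr⁻¹
C(t) = Css (1 − e^(−kt)) = 2.091 × (1 − e^(−2.309)) = 2.091 × 0.9006 ≈ 1.88 mg/L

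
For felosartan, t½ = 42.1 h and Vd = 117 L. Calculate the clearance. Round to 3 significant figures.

k = ln 2 / t½ = ln 2 / 42.1 = 0.01646 h⁻¹
CL = k · V = 0.01646 × 117 ≈ 1.93 L/h

1.93 L/h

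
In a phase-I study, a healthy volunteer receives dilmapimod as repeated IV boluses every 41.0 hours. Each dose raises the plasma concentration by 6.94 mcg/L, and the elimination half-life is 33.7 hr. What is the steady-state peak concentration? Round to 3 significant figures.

k = ln 2 / 33.7 = 0.02057 hr⁻¹
Fraction remaining after one interval: e^(−kτ) = e^(−0.02057 × 41.0) = 0.4303
R = 1 / (1 − 0.4303) = 1.755
Css,max = 6.94 × 1.755 ≈ 12.2 mcg/L

12.2 mcg/L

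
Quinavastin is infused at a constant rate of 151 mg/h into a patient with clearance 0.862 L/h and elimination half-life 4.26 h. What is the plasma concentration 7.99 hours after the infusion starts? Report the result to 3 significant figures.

Css = rate / CL = 151 / 0.862 = 175.2 µg/mL
k = ln 2 / 4.26 = 0.1627 h⁻¹
C(t) = Css (1 − e^(−kt)) = 175.2 × (1 − e^(−1.300)) = 175.2 × 0.7275 ≈ 127 µg/mL

127 µg/mL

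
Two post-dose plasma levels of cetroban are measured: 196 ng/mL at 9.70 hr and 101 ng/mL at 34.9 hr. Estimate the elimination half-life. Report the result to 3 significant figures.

k = ln(C₁/C₂) / (t₂ − t₁) = ln(196/101) / (34.9 − 9.70)
  = 0.6630 / 25.20 = 0.02631 hr⁻¹
t½ = ln 2 / k = ln 2 / 0.02631 ≈ 26.3 hours

26.3 hours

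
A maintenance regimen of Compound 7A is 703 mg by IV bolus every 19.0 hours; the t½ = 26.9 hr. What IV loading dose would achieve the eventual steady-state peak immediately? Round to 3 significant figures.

1820 mg

k = ln 2 / 26.9 = 0.02577 hr⁻¹
Accumulation ratio R = 1 / (1 − e^(−kτ)) = 1 / (1 − e^(−0.02577×19.0)) = 1 / (1 − 0.6129) = 2.583
Loading dose = maintenance dose × R = 703 × 2.583 ≈ 1820 mg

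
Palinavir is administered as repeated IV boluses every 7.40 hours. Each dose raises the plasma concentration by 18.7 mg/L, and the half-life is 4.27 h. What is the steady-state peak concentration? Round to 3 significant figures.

26.7 mg/L

k = ln 2 / 4.27 = 0.1623 h⁻¹
Fraction remaining after one interval: e^(−kτ) = e^(−0.1623 × 7.40) = 0.3008
R = 1 / (1 − 0.3008) = 1.430
Css,max = 18.7 × 1.430 ≈ 26.7 mg/L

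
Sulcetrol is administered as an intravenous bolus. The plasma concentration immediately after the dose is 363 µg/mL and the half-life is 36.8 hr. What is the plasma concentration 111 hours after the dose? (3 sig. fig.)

44.9 µg/mL

k = ln 2 / 36.8 = 0.01884 hr⁻¹
C(t) = C₀ e^(−kt) = 363 × e^(−0.01884 × 111) = 363 × e^(−2.091) = 363 × 0.1236 ≈ 44.9 µg/mL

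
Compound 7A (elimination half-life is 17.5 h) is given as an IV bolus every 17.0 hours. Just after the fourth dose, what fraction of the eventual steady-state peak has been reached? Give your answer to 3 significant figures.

0.932

k = ln 2 / 17.5 = 0.03961 h⁻¹
f_n = 1 − e^(−nkτ) = 1 − e^(−4 × 0.03961 × 17.0) = 1 − e^(−2.693) = 1 − 0.06765 ≈ 0.932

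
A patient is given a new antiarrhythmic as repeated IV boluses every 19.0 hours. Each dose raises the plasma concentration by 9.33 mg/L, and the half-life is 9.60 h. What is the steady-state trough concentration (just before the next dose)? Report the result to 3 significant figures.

3.17 mg/L

k = ln 2 / 9.60 = 0.07220 h⁻¹
Fraction remaining after one interval: e^(−kτ) = e^(−0.07220 × 19.0) = 0.2536
R = 1 / (1 − 0.2536) = 1.340
Css,max = 9.33 × 1.340 = 12.50 mg/L
Css,min = Css,max × e^(−kτ) = 12.50 × 0.2536 ≈ 3.17 mg/L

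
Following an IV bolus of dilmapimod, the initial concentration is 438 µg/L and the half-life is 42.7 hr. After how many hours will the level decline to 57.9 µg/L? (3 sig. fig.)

k = ln 2 / 42.7 = 0.01623 hr⁻¹
C(t) = C₀ e^(−kt)  ⇒  t = ln(C₀/C) / k
t = ln(438/57.9) / 0.01623 = 2.024 / 0.01623 ≈ 125 hours

125 hours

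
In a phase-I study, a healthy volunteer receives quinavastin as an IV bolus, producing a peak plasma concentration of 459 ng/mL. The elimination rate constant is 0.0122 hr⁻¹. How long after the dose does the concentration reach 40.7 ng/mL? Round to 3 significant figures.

199 hours

C(t) = C₀ e^(−kt)  ⇒  t = ln(C₀/C) / k
t = ln(459/40.7) / 0.01220 = 2.423 / 0.01220 ≈ 199 hours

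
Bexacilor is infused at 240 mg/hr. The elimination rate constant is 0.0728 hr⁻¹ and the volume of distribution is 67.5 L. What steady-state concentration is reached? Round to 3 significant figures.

48.8 mg/L

CL = k · V = 0.0728 × 67.5 = 4.914 L/hr
Css = rate / CL = 240 / 4.914 ≈ 48.8 mg/L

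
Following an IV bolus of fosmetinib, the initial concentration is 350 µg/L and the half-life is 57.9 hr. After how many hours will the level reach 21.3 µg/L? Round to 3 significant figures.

234 hours

k = ln 2 / 57.9 = 0.01197 hr⁻¹
C(t) = C₀ e^(−kt)  ⇒  t = ln(C₀/C) / k
t = ln(350/21.3) / 0.01197 = 2.799 / 0.01197 ≈ 234 hours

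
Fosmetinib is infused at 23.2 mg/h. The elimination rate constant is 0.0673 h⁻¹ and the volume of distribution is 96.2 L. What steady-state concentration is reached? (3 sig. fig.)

CL = k · V = 0.0673 × 96.2 = 6.474 L/h
Css = rate / CL = 23.2 / 6.474 ≈ 3.58 µg/mL

3.58 µg/mL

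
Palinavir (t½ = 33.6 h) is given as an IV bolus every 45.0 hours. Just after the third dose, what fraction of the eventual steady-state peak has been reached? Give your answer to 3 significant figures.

0.938

k = ln 2 / 33.6 = 0.02063 h⁻¹
f_n = 1 − e^(−nkτ) = 1 − e^(−3 × 0.02063 × 45.0) = 1 − e^(−2.785) = 1 − 0.06173 ≈ 0.938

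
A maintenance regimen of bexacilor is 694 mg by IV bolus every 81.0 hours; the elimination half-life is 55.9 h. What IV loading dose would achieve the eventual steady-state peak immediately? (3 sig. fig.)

k = ln 2 / 55.9 = 0.01240 h⁻¹
Accumulation ratio R = 1 / (1 − e^(−kτ)) = 1 / (1 − e^(−0.01240×81.0)) = 1 / (1 − 0.3663) = 1.578
Loading dose = maintenance dose × R = 694 × 1.578 ≈ 1100 mg

1100 mg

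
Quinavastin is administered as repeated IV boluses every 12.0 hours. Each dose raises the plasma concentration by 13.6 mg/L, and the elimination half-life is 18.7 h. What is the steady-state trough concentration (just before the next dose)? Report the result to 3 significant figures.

k = ln 2 / 18.7 = 0.03707 h⁻¹
Fraction remaining after one interval: e^(−kτ) = e^(−0.03707 × 12.0) = 0.6410
R = 1 / (1 − 0.6410) = 2.785
Css,max = 13.6 × 2.785 = 37.88 mg/L
Css,min = Css,max × e^(−kτ) = 37.88 × 0.6410 ≈ 24.3 mg/L

24.3 mg/L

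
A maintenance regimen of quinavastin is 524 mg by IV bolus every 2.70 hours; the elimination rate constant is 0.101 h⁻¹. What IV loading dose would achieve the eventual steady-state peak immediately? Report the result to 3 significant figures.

Accumulation ratio R = 1 / (1 − e^(−kτ)) = 1 / (1 − e^(−0.1010×2.70)) = 1 / (1 − 0.7613) = 4.190
Loading dose = maintenance dose × R = 524 × 4.190 ≈ 2200 mg

2200 mg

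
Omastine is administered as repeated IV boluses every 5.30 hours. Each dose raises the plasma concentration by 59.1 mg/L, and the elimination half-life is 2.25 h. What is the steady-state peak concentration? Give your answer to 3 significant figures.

k = ln 2 / 2.25 = 0.3081 h⁻¹
Fraction remaining after one interval: e^(−kτ) = e^(−0.3081 × 5.30) = 0.1954
R = 1 / (1 − 0.1954) = 1.243
Css,max = 59.1 × 1.243 ≈ 73.5 mg/L

73.5 mg/L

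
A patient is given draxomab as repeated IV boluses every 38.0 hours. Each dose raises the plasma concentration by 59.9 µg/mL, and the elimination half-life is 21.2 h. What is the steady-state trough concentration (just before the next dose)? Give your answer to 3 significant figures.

24.3 µg/mL

k = ln 2 / 21.2 = 0.03270 h⁻¹
Fraction remaining after one interval: e^(−kτ) = e^(−0.03270 × 38.0) = 0.2887
R = 1 / (1 − 0.2887) = 1.406
Css,max = 59.9 × 1.406 = 84.21 µg/mL
Css,min = Css,max × e^(−kτ) = 84.21 × 0.2887 ≈ 24.3 µg/mL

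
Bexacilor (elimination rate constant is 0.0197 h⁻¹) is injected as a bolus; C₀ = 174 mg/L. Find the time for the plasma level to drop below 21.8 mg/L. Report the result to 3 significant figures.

C(t) = C₀ e^(−kt)  ⇒  t = ln(C₀/C) / k
t = ln(174/21.8) / 0.01970 = 2.077 / 0.01970 ≈ 105 hours

105 hours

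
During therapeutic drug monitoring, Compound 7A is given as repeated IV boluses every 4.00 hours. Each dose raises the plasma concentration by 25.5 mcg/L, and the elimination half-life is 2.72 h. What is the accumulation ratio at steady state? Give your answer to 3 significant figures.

1.56

k = ln 2 / 2.72 = 0.2548 h⁻¹
Fraction remaining after one interval: e^(−kτ) = e^(−0.2548 × 4.00) = 0.3608
R = 1 / (1 − 0.3608) = 1 / 0.6392 ≈ 1.56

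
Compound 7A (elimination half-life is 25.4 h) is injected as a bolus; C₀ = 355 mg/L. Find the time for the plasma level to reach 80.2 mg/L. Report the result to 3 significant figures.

k = ln 2 / 25.4 = 0.02729 h⁻¹
C(t) = C₀ e^(−kt)  ⇒  t = ln(C₀/C) / k
t = ln(355/80.2) / 0.02729 = 1.488 / 0.02729 ≈ 54.5 hours

54.5 hours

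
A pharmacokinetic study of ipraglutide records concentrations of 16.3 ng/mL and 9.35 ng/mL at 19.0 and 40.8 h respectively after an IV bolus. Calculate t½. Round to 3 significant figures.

27.2 hours

k = ln(C₁/C₂) / (t₂ − t₁) = ln(16.3/9.35) / (40.8 − 19.0)
  = 0.5558 / 21.80 = 0.02549 h⁻¹
t½ = ln 2 / k = ln 2 / 0.02549 ≈ 27.2 hours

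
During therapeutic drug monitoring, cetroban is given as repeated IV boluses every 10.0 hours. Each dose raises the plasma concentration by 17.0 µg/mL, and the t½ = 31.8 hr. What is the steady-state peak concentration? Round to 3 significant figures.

k = ln 2 / 31.8 = 0.02180 hr⁻¹
Fraction remaining after one interval: e^(−kτ) = e^(−0.02180 × 10.0) = 0.8041
R = 1 / (1 − 0.8041) = 5.106
Css,max = 17.0 × 5.106 ≈ 86.8 µg/mL

86.8 µg/mL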